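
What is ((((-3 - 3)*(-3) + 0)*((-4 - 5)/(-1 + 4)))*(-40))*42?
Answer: 90720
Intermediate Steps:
((((-3 - 3)*(-3) + 0)*((-4 - 5)/(-1 + 4)))*(-40))*42 = (((-6*(-3) + 0)*(-9/3))*(-40))*42 = (((18 + 0)*(-9*⅓))*(-40))*42 = ((18*(-3))*(-40))*42 = -54*(-40)*42 = 2160*42 = 90720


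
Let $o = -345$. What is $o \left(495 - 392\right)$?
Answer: $-35535$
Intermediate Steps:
$o \left(495 - 392\right) = - 345 \left(495 - 392\right) = \left(-345\right) 103 = -35535$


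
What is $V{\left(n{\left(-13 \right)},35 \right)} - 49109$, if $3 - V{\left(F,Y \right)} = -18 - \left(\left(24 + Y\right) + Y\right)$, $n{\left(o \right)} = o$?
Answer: $-48994$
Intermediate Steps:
$V{\left(F,Y \right)} = 45 + 2 Y$ ($V{\left(F,Y \right)} = 3 - \left(-18 - \left(\left(24 + Y\right) + Y\right)\right) = 3 - \left(-18 - \left(24 + 2 Y\right)\right) = 3 - \left(-42 - 2 Y\right) = 3 + \left(42 + 2 Y\right) = 45 + 2 Y$)
$V{\left(n{\left(-13 \right)},35 \right)} - 49109 = \left(45 + 2 \cdot 35\right) - 49109 = \left(45 + 70\right) - 49109 = 115 - 49109 = -48994$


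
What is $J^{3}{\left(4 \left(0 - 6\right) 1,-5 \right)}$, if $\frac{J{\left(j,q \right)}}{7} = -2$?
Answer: $-2744$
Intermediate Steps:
$J{\left(j,q \right)} = -14$ ($J{\left(j,q \right)} = 7 \left(-2\right) = -14$)
$J^{3}{\left(4 \left(0 - 6\right) 1,-5 \right)} = \left(-14\right)^{3} = -2744$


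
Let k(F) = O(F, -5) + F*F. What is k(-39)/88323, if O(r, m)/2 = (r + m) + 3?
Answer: 1439/88323 ≈ 0.016292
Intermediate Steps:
O(r, m) = 6 + 2*m + 2*r (O(r, m) = 2*((r + m) + 3) = 2*((m + r) + 3) = 2*(3 + m + r) = 6 + 2*m + 2*r)
k(F) = -4 + F² + 2*F (k(F) = (6 + 2*(-5) + 2*F) + F*F = (6 - 10 + 2*F) + F² = (-4 + 2*F) + F² = -4 + F² + 2*F)
k(-39)/88323 = (-4 + (-39)² + 2*(-39))/88323 = (-4 + 1521 - 78)*(1/88323) = 1439*(1/88323) = 1439/88323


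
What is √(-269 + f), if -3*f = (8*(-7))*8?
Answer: I*√1077/3 ≈ 10.939*I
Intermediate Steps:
f = 448/3 (f = -8*(-7)*8/3 = -(-56)*8/3 = -⅓*(-448) = 448/3 ≈ 149.33)
√(-269 + f) = √(-269 + 448/3) = √(-359/3) = I*√1077/3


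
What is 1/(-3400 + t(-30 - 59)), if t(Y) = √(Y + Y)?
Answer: -1700/5780089 - I*√178/11560178 ≈ -0.00029411 - 1.1541e-6*I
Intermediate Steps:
t(Y) = √2*√Y (t(Y) = √(2*Y) = √2*√Y)
1/(-3400 + t(-30 - 59)) = 1/(-3400 + √2*√(-30 - 59)) = 1/(-3400 + √2*√(-89)) = 1/(-3400 + √2*(I*√89)) = 1/(-3400 + I*√178)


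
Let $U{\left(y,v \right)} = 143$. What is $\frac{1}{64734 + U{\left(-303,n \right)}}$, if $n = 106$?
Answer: $\frac{1}{64877} \approx 1.5414 \cdot 10^{-5}$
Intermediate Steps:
$\frac{1}{64734 + U{\left(-303,n \right)}} = \frac{1}{64734 + 143} = \frac{1}{64877}$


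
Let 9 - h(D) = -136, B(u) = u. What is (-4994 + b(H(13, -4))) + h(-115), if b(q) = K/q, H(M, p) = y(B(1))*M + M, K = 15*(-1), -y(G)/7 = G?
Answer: -126069/26 ≈ -4848.8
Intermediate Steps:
y(G) = -7*G
K = -15
H(M, p) = -6*M (H(M, p) = (-7*1)*M + M = -7*M + M = -6*M)
h(D) = 145 (h(D) = 9 - 1*(-136) = 9 + 136 = 145)
b(q) = -15/q
(-4994 + b(H(13, -4))) + h(-115) = (-4994 - 15/((-6*13))) + 145 = (-4994 - 15/(-78)) + 145 = (-4994 - 15*(-1/78)) + 145 = (-4994 + 5/26) + 145 = -129839/26 + 145 = -126069/26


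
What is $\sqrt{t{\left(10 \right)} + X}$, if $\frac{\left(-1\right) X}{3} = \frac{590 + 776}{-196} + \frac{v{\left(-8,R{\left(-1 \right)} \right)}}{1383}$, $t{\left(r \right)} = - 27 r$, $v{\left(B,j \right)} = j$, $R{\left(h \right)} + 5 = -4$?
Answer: $\frac{i \sqrt{10374887058}}{6454} \approx 15.782 i$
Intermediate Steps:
$R{\left(h \right)} = -9$ ($R{\left(h \right)} = -5 - 4 = -9$)
$X = \frac{945471}{45178}$ ($X = - 3 \left(\frac{590 + 776}{-196} - \frac{9}{1383}\right) = - 3 \left(1366 \left(- \frac{1}{196}\right) - \frac{3}{461}\right) = - 3 \left(- \frac{683}{98} - \frac{3}{461}\right) = \left(-3\right) \left(- \frac{315157}{45178}\right) = \frac{945471}{45178} \approx 20.928$)
$\sqrt{t{\left(10 \right)} + X} = \sqrt{\left(-27\right) 10 + \frac{945471}{45178}} = \sqrt{-270 + \frac{945471}{45178}} = \sqrt{- \frac{11252589}{45178}} = \frac{i \sqrt{10374887058}}{6454}$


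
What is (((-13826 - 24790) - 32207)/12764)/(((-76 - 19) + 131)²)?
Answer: -70823/16542144 ≈ -0.0042814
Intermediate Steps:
(((-13826 - 24790) - 32207)/12764)/(((-76 - 19) + 131)²) = ((-38616 - 32207)*(1/12764))/((-95 + 131)²) = (-70823*1/12764)/(36²) = -70823/12764/1296 = -70823/12764*1/1296 = -70823/16542144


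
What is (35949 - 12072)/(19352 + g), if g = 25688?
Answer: 23877/45040 ≈ 0.53013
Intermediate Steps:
(35949 - 12072)/(19352 + g) = (35949 - 12072)/(19352 + 25688) = 23877/45040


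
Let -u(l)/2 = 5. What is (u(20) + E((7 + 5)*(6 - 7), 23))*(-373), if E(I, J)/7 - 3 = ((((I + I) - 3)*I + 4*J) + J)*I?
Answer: 13750645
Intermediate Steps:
u(l) = -10 (u(l) = -2*5 = -10)
E(I, J) = 21 + 7*I*(5*J + I*(-3 + 2*I)) (E(I, J) = 21 + 7*(((((I + I) - 3)*I + 4*J) + J)*I) = 21 + 7*((((2*I - 3)*I + 4*J) + J)*I) = 21 + 7*((((-3 + 2*I)*I + 4*J) + J)*I) = 21 + 7*(((I*(-3 + 2*I) + 4*J) + J)*I) = 21 + 7*(((4*J + I*(-3 + 2*I)) + J)*I) = 21 + 7*((5*J + I*(-3 + 2*I))*I) = 21 + 7*(I*(5*J + I*(-3 + 2*I))) = 21 + 7*I*(5*J + I*(-3 + 2*I)))
(u(20) + E((7 + 5)*(6 - 7), 23))*(-373) = (-10 + (21 - 21*(6 - 7)²*(7 + 5)² + 14*((7 + 5)*(6 - 7))³ + 35*((7 + 5)*(6 - 7))*23))*(-373) = (-10 + (21 - 21*(12*(-1))² + 14*(12*(-1))³ + 35*(12*(-1))*23))*(-373) = (-10 + (21 - 21*(-12)² + 14*(-12)³ + 35*(-12)*23))*(-373) = (-10 + (21 - 21*144 + 14*(-1728) - 9660))*(-373) = (-10 + (21 - 3024 - 24192 - 9660))*(-373) = (-10 - 36855)*(-373) = -36865*(-373) = 13750645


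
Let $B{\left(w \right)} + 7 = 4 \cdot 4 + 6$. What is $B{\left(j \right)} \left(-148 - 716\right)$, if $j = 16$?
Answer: $-12960$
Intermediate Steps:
$B{\left(w \right)} = 15$ ($B{\left(w \right)} = -7 + \left(4 \cdot 4 + 6\right) = -7 + \left(16 + 6\right) = -7 + 22 = 15$)
$B{\left(j \right)} \left(-148 - 716\right) = 15 \left(-148 - 716\right) = 15 \left(-864\right) = -12960$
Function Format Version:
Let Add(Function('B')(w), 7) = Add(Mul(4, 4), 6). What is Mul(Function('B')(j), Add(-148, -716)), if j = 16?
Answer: -12960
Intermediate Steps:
Function('B')(w) = 15 (Function('B')(w) = Add(-7, Add(Mul(4, 4), 6)) = Add(-7, Add(16, 6)) = Add(-7, 22) = 15)
Mul(Function('B')(j), Add(-148, -716)) = Mul(15, Add(-148, -716)) = Mul(15, -864) = -12960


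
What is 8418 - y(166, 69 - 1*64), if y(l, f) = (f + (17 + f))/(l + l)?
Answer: 2794749/332 ≈ 8417.9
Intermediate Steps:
y(l, f) = (17 + 2*f)/(2*l) (y(l, f) = (17 + 2*f)/((2*l)) = (17 + 2*f)*(1/(2*l)) = (17 + 2*f)/(2*l))
8418 - y(166, 69 - 1*64) = 8418 - (17/2 + (69 - 1*64))/166 = 8418 - (17/2 + (69 - 64))/166 = 8418 - (17/2 + 5)/166 = 8418 - 27/(166*2) = 8418 - 1*27/332 = 8418 - 27/332 = 2794749/332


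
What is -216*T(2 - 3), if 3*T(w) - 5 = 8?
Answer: -936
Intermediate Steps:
T(w) = 13/3 (T(w) = 5/3 + (⅓)*8 = 5/3 + 8/3 = 13/3)
-216*T(2 - 3) = -216*13/3 = -936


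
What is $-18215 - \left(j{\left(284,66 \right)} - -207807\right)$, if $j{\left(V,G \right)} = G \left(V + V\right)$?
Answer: $-263510$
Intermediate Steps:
$j{\left(V,G \right)} = 2 G V$ ($j{\left(V,G \right)} = G 2 V = 2 G V$)
$-18215 - \left(j{\left(284,66 \right)} - -207807\right) = -18215 - \left(2 \cdot 66 \cdot 284 - -207807\right) = -18215 - \left(37488 + 207807\right) = -18215 - 245295 = -263510$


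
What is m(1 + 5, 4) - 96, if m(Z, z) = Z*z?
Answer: -72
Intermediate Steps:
m(1 + 5, 4) - 96 = (1 + 5)*4 - 96 = 6*4 - 96 = 24 - 96 = -72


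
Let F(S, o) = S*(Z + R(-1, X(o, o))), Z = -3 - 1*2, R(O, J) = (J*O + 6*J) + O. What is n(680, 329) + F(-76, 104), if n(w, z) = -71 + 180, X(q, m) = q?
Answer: -38955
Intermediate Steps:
n(w, z) = 109
R(O, J) = O + 6*J + J*O (R(O, J) = (6*J + J*O) + O = O + 6*J + J*O)
Z = -5 (Z = -3 - 2 = -5)
F(S, o) = S*(-6 + 5*o) (F(S, o) = S*(-5 + (-1 + 6*o + o*(-1))) = S*(-5 + (-1 + 6*o - o)) = S*(-5 + (-1 + 5*o)) = S*(-6 + 5*o))
n(680, 329) + F(-76, 104) = 109 - 76*(-6 + 5*104) = 109 - 76*(-6 + 520) = 109 - 76*514 = 109 - 39064 = -38955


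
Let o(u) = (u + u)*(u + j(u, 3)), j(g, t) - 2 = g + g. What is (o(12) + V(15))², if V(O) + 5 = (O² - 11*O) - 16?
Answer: 904401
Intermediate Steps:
j(g, t) = 2 + 2*g (j(g, t) = 2 + (g + g) = 2 + 2*g)
V(O) = -21 + O² - 11*O (V(O) = -5 + ((O² - 11*O) - 16) = -5 + (-16 + O² - 11*O) = -21 + O² - 11*O)
o(u) = 2*u*(2 + 3*u) (o(u) = (u + u)*(u + (2 + 2*u)) = (2*u)*(2 + 3*u) = 2*u*(2 + 3*u))
(o(12) + V(15))² = (2*12*(2 + 3*12) + (-21 + 15² - 11*15))² = (2*12*(2 + 36) + (-21 + 225 - 165))² = (2*12*38 + 39)² = (912 + 39)² = 951² = 904401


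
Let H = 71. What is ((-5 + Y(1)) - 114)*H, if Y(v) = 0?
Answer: -8449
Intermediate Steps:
((-5 + Y(1)) - 114)*H = ((-5 + 0) - 114)*71 = (-5 - 114)*71 = -119*71 = -8449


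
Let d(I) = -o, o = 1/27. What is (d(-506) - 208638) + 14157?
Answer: -5250988/27 ≈ -1.9448e+5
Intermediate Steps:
o = 1/27 ≈ 0.037037
d(I) = -1/27 (d(I) = -1*1/27 = -1/27)
(d(-506) - 208638) + 14157 = (-1/27 - 208638) + 14157 = -5633227/27 + 14157 = -5250988/27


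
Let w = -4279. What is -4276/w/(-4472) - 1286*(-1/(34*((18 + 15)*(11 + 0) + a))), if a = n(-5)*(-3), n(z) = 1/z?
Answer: 3836817679/36962973333 ≈ 0.10380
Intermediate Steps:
a = ⅗ (a = -3/(-5) = -⅕*(-3) = ⅗ ≈ 0.60000)
-4276/w/(-4472) - 1286*(-1/(34*((18 + 15)*(11 + 0) + a))) = -4276/(-4279)/(-4472) - 1286*(-1/(34*((18 + 15)*(11 + 0) + ⅗))) = -4276*(-1/4279)*(-1/4472) - 1286*(-1/(34*(33*11 + ⅗))) = (4276/4279)*(-1/4472) - 1286*(-1/(34*(363 + ⅗))) = -1069/4783922 - 1286/((1818/5)*(-34)) = -1069/4783922 - 1286/(-61812/5) = -1069/4783922 - 1286*(-5/61812) = -1069/4783922 + 3215/30906 = 3836817679/36962973333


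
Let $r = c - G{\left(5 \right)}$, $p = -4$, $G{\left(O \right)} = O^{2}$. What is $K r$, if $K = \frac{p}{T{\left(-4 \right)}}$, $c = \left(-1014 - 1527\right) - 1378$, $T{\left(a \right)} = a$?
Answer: $-3944$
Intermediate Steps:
$c = -3919$ ($c = -2541 - 1378 = -3919$)
$K = 1$ ($K = - \frac{4}{-4} = \left(-4\right) \left(- \frac{1}{4}\right) = 1$)
$r = -3944$ ($r = -3919 - 5^{2} = -3919 - 25 = -3944$)
$K r = 1 \left(-3944\right) = -3944$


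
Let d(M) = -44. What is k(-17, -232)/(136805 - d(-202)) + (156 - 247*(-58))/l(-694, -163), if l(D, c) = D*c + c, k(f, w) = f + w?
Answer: 1953720427/15458326191 ≈ 0.12639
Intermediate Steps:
l(D, c) = c + D*c
k(-17, -232)/(136805 - d(-202)) + (156 - 247*(-58))/l(-694, -163) = (-17 - 232)/(136805 - 1*(-44)) + (156 - 247*(-58))/((-163*(1 - 694))) = -249/(136805 + 44) + (156 + 14326)/((-163*(-693))) = -249/136849 + 14482/112959 = 1953720427/15458326191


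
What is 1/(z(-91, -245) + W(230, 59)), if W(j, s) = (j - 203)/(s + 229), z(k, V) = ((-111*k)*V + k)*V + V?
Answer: 32/19402706403 ≈ 1.6493e-9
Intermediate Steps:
z(k, V) = V + V*(k - 111*V*k) (z(k, V) = (-111*V*k + k)*V + V = (k - 111*V*k)*V + V = V*(k - 111*V*k) + V = V + V*(k - 111*V*k))
W(j, s) = (-203 + j)/(229 + s)
1/(z(-91, -245) + W(230, 59)) = 1/(-245*(1 - 91 - 111*(-245)*(-91)) + (-203 + 230)/(229 + 59)) = 1/(-245*(1 - 91 - 2474745) + 27/288) = 1/(-245*(-2474835) + (1/288)*27) = 1/(606334575 + 3/32) = 1/(19402706403/32) = 32/19402706403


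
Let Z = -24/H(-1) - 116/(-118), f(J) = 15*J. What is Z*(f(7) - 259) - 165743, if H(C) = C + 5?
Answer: -9733253/59 ≈ -1.6497e+5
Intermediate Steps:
H(C) = 5 + C
Z = -296/59 (Z = -24/(5 - 1) - 116/(-118) = -24/4 - 116*(-1/118) = -24*¼ + 58/59 = -6 + 58/59 = -296/59 ≈ -5.0170)
Z*(f(7) - 259) - 165743 = -296*(15*7 - 259)/59 - 165743 = -296*(105 - 259)/59 - 165743 = -296/59*(-154) - 165743 = 45584/59 - 165743 = -9733253/59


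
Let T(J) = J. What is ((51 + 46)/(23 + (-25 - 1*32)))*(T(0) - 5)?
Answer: 485/34 ≈ 14.265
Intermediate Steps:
((51 + 46)/(23 + (-25 - 1*32)))*(T(0) - 5) = ((51 + 46)/(23 + (-25 - 1*32)))*(0 - 5) = (97/(23 + (-25 - 32)))*(-5) = (97/(23 - 57))*(-5) = (97/(-34))*(-5) = (97*(-1/34))*(-5) = -97/34*(-5) = 485/34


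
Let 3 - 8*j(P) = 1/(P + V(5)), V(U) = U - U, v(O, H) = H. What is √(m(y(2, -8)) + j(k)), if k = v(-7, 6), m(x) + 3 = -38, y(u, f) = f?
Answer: I*√5853/12 ≈ 6.3754*I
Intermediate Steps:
V(U) = 0
m(x) = -41 (m(x) = -3 - 38 = -41)
k = 6
j(P) = 3/8 - 1/(8*P) (j(P) = 3/8 - 1/(8*(P + 0)) = 3/8 - 1/(8*P))
√(m(y(2, -8)) + j(k)) = √(-41 + (⅛)*(-1 + 3*6)/6) = √(-41 + (⅛)*(⅙)*(-1 + 18)) = √(-41 + (⅛)*(⅙)*17) = √(-41 + 17/48) = √(-1951/48) = I*√5853/12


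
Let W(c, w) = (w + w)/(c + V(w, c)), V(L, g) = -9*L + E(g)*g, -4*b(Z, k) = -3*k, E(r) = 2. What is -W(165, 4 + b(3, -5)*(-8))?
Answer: -68/189 ≈ -0.35979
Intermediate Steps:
b(Z, k) = 3*k/4 (b(Z, k) = -(-3)*k/4 = 3*k/4)
V(L, g) = -9*L + 2*g
W(c, w) = 2*w/(-9*w + 3*c) (W(c, w) = (w + w)/(c + (-9*w + 2*c)) = (2*w)/(-9*w + 3*c) = 2*w/(-9*w + 3*c))
-W(165, 4 + b(3, -5)*(-8)) = -2*(4 + ((¾)*(-5))*(-8))/(3*(165 - 3*(4 + ((¾)*(-5))*(-8)))) = -2*(4 - 15/4*(-8))/(3*(165 - 3*(4 - 15/4*(-8)))) = -2*(4 + 30)/(3*(165 - 3*(4 + 30))) = -2*34/(3*(165 - 3*34)) = -2*34/(3*(165 - 102)) = -2*34/(3*63) = -1*68/189 = -68/189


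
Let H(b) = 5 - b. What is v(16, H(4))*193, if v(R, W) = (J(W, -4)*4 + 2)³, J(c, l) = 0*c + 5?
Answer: 2055064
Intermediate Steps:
J(c, l) = 5 (J(c, l) = 0 + 5 = 5)
v(R, W) = 10648 (v(R, W) = (5*4 + 2)³ = (20 + 2)³ = 22³ = 10648)
v(16, H(4))*193 = 10648*193 = 2055064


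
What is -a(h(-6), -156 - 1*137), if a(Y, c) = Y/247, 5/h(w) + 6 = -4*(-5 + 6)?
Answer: 1/494 ≈ 0.0020243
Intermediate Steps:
h(w) = -½ (h(w) = 5/(-6 - 4*(-5 + 6)) = 5/(-6 - 4*1) = 5/(-6 - 4) = 5/(-10) = 5*(-⅒) = -½)
a(Y, c) = Y/247 (a(Y, c) = Y*(1/247) = Y/247)
-a(h(-6), -156 - 1*137) = -(-1)/(247*2) = -1*(-1/494) = 1/494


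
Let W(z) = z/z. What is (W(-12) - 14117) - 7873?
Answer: -21989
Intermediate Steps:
W(z) = 1
(W(-12) - 14117) - 7873 = (1 - 14117) - 7873 = -14116 - 7873 = -21989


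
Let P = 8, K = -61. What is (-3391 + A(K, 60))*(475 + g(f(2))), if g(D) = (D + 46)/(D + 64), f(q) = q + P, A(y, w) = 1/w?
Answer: -3581488777/2220 ≈ -1.6133e+6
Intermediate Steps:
f(q) = 8 + q (f(q) = q + 8 = 8 + q)
g(D) = (46 + D)/(64 + D)
(-3391 + A(K, 60))*(475 + g(f(2))) = (-3391 + 1/60)*(475 + (46 + (8 + 2))/(64 + (8 + 2))) = (-3391 + 1/60)*(475 + (46 + 10)/(64 + 10)) = -203459*(475 + 56/74)/60 = -203459*(475 + (1/74)*56)/60 = -203459*(475 + 28/37)/60 = -203459/60*17603/37 = -3581488777/2220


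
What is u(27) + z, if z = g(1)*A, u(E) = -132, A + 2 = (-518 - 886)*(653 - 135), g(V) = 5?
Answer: -3636502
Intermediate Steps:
A = -727274 (A = -2 + (-518 - 886)*(653 - 135) = -2 - 1404*518 = -2 - 727272 = -727274)
z = -3636370 (z = 5*(-727274) = -3636370)
u(27) + z = -132 - 3636370 = -3636502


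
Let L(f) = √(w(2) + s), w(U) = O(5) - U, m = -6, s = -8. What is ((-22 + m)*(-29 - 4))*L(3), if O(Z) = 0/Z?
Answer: 924*I*√10 ≈ 2921.9*I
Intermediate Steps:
O(Z) = 0
w(U) = -U (w(U) = 0 - U = -U)
L(f) = I*√10 (L(f) = √(-1*2 - 8) = √(-2 - 8) = √(-10) = I*√10)
((-22 + m)*(-29 - 4))*L(3) = ((-22 - 6)*(-29 - 4))*(I*√10) = (-28*(-33))*(I*√10) = 924*(I*√10) = 924*I*√10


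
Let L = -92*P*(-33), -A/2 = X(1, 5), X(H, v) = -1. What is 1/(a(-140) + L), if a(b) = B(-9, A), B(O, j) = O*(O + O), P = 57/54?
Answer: 3/10100 ≈ 0.00029703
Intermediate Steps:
P = 19/18 (P = 57*(1/54) = 19/18 ≈ 1.0556)
A = 2 (A = -2*(-1) = 2)
B(O, j) = 2*O² (B(O, j) = O*(2*O) = 2*O²)
a(b) = 162 (a(b) = 2*(-9)² = 2*81 = 162)
L = 9614/3 (L = -92*19/18*(-33) = -874/9*(-33) = 9614/3 ≈ 3204.7)
1/(a(-140) + L) = 1/(162 + 9614/3) = 1/(10100/3) = 3/10100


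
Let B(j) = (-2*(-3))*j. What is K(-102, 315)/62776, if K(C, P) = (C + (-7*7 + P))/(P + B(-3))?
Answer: 41/4661118 ≈ 8.7962e-6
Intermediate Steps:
B(j) = 6*j
K(C, P) = (-49 + C + P)/(-18 + P) (K(C, P) = (C + (-7*7 + P))/(P + 6*(-3)) = (C + (-49 + P))/(P - 18) = (-49 + C + P)/(-18 + P))
K(-102, 315)/62776 = ((-49 - 102 + 315)/(-18 + 315))/62776 = (164/297)*(1/62776) = 41/4661118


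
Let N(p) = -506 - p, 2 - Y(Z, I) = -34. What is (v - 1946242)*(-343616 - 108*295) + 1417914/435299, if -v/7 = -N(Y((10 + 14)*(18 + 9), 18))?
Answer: 318722322279001578/435299 ≈ 7.3219e+11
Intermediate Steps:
Y(Z, I) = 36 (Y(Z, I) = 2 - 1*(-34) = 2 + 34 = 36)
v = -3794 (v = -(-7)*(-506 - 1*36) = -(-7)*(-506 - 36) = -(-7)*(-542) = -7*542 = -3794)
(v - 1946242)*(-343616 - 108*295) + 1417914/435299 = (-3794 - 1946242)*(-343616 - 108*295) + 1417914/435299 = -1950036*(-343616 - 31860) + 1417914*(1/435299) = -1950036*(-375476) + 1417914/435299 = 732191717136 + 1417914/435299 = 318722322279001578/435299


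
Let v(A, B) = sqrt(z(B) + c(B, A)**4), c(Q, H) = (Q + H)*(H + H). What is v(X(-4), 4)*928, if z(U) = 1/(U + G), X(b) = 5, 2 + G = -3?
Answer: 928*sqrt(65609999) ≈ 7.5168e+6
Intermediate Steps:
G = -5 (G = -2 - 3 = -5)
c(Q, H) = 2*H*(H + Q) (c(Q, H) = (H + Q)*(2*H) = 2*H*(H + Q))
z(U) = 1/(-5 + U) (z(U) = 1/(U - 5) = 1/(-5 + U))
v(A, B) = sqrt(1/(-5 + B) + 16*A**4*(A + B)**4) (v(A, B) = sqrt(1/(-5 + B) + (2*A*(A + B))**4) = sqrt(1/(-5 + B) + 16*A**4*(A + B)**4))
v(X(-4), 4)*928 = sqrt((1 + 16*5**4*(5 + 4)**4*(-5 + 4))/(-5 + 4))*928 = sqrt((1 + 16*625*9**4*(-1))/(-1))*928 = sqrt(-(1 + 16*625*6561*(-1)))*928 = sqrt(-(1 - 65610000))*928 = sqrt(-1*(-65609999))*928 = sqrt(65609999)*928 = 928*sqrt(65609999)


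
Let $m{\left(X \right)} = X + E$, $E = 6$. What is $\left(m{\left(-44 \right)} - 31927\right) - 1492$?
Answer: $-33457$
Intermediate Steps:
$m{\left(X \right)} = 6 + X$ ($m{\left(X \right)} = X + 6 = 6 + X$)
$\left(m{\left(-44 \right)} - 31927\right) - 1492 = \left(\left(6 - 44\right) - 31927\right) - 1492 = \left(-38 - 31927\right) - 1492 = -31965 - 1492 = -33457$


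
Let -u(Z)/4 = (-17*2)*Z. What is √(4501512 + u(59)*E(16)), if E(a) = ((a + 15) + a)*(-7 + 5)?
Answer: 2*√936814 ≈ 1935.8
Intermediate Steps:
u(Z) = 136*Z (u(Z) = -4*(-17*2)*Z = -(-136)*Z = 136*Z)
E(a) = -30 - 4*a (E(a) = ((15 + a) + a)*(-2) = (15 + 2*a)*(-2) = -30 - 4*a)
√(4501512 + u(59)*E(16)) = √(4501512 + (136*59)*(-30 - 4*16)) = √(4501512 + 8024*(-30 - 64)) = √(4501512 + 8024*(-94)) = √(4501512 - 754256) = √3747256 = 2*√936814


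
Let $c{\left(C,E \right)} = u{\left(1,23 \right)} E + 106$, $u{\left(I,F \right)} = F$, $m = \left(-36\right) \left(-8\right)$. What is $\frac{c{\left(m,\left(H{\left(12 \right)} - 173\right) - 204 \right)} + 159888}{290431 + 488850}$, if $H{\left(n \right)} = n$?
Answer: $\frac{151599}{779281} \approx 0.19454$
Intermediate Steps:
$m = 288$
$c{\left(C,E \right)} = 106 + 23 E$ ($c{\left(C,E \right)} = 23 E + 106 = 106 + 23 E$)
$\frac{c{\left(m,\left(H{\left(12 \right)} - 173\right) - 204 \right)} + 159888}{290431 + 488850} = \frac{\left(106 + 23 \left(\left(12 - 173\right) - 204\right)\right) + 159888}{290431 + 488850} = \frac{\left(106 + 23 \left(-161 - 204\right)\right) + 159888}{779281} = \left(\left(106 + 23 \left(-365\right)\right) + 159888\right) \frac{1}{779281} = \left(\left(106 - 8395\right) + 159888\right) \frac{1}{779281} = \left(-8289 + 159888\right) \frac{1}{779281} = 151599 \cdot \frac{1}{779281} = \frac{151599}{779281}$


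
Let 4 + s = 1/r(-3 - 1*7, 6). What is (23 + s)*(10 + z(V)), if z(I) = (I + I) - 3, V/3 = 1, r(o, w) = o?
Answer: 2457/10 ≈ 245.70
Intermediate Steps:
V = 3 (V = 3*1 = 3)
z(I) = -3 + 2*I (z(I) = 2*I - 3 = -3 + 2*I)
s = -41/10 (s = -4 + 1/(-3 - 1*7) = -4 + 1/(-3 - 7) = -4 + 1/(-10) = -4 - ⅒ = -41/10 ≈ -4.1000)
(23 + s)*(10 + z(V)) = (23 - 41/10)*(10 + (-3 + 2*3)) = 189*(10 + (-3 + 6))/10 = 189*(10 + 3)/10 = (189/10)*13 = 2457/10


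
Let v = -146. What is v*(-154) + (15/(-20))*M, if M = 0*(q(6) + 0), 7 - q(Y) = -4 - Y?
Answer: 22484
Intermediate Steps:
q(Y) = 11 + Y (q(Y) = 7 - (-4 - Y) = 7 + (4 + Y) = 11 + Y)
M = 0 (M = 0*((11 + 6) + 0) = 0*(17 + 0) = 0*17 = 0)
v*(-154) + (15/(-20))*M = -146*(-154) + (15/(-20))*0 = 22484 + (15*(-1/20))*0 = 22484 - ¾*0 = 22484 + 0 = 22484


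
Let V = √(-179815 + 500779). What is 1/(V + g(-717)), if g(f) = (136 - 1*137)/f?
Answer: -717/165004061795 + 1028178*√80241/165004061795 ≈ 0.0017651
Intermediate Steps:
g(f) = -1/f (g(f) = (136 - 137)/f = -1/f)
V = 2*√80241 (V = √320964 = 2*√80241 ≈ 566.54)
1/(V + g(-717)) = 1/(2*√80241 - 1/(-717)) = 1/(2*√80241 - 1*(-1/717)) = 1/(2*√80241 + 1/717) = 1/(1/717 + 2*√80241)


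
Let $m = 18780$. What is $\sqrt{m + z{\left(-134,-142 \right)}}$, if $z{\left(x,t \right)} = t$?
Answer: $\sqrt{18638} \approx 136.52$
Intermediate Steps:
$\sqrt{m + z{\left(-134,-142 \right)}} = \sqrt{18780 - 142} = \sqrt{18638}$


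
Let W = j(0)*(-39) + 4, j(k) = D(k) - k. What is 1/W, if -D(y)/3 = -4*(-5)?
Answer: 1/2344 ≈ 0.00042662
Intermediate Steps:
D(y) = -60 (D(y) = -(-12)*(-5) = -3*20 = -60)
j(k) = -60 - k
W = 2344 (W = (-60 - 1*0)*(-39) + 4 = (-60 + 0)*(-39) + 4 = -60*(-39) + 4 = 2340 + 4 = 2344)
1/W = 1/2344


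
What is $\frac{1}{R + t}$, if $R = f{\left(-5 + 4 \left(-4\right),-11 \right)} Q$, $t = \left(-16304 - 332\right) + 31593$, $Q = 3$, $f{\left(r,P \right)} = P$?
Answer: $\frac{1}{14924} \approx 6.7006 \cdot 10^{-5}$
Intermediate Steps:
$t = 14957$ ($t = -16636 + 31593 = 14957$)
$R = -33$ ($R = \left(-11\right) 3 = -33$)
$\frac{1}{R + t} = \frac{1}{-33 + 14957} = \frac{1}{14924}$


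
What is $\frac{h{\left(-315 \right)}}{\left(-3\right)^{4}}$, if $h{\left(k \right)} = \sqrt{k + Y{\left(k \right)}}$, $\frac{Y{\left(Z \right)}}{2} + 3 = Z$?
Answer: $\frac{i \sqrt{951}}{81} \approx 0.38072 i$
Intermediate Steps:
$Y{\left(Z \right)} = -6 + 2 Z$
$h{\left(k \right)} = \sqrt{-6 + 3 k}$ ($h{\left(k \right)} = \sqrt{k + \left(-6 + 2 k\right)} = \sqrt{-6 + 3 k}$)
$\frac{h{\left(-315 \right)}}{\left(-3\right)^{4}} = \frac{\sqrt{-6 + 3 \left(-315\right)}}{\left(-3\right)^{4}} = \frac{\sqrt{-6 - 945}}{81} = \sqrt{-951} \cdot \frac{1}{81} = i \sqrt{951} \cdot \frac{1}{81} = \frac{i \sqrt{951}}{81}$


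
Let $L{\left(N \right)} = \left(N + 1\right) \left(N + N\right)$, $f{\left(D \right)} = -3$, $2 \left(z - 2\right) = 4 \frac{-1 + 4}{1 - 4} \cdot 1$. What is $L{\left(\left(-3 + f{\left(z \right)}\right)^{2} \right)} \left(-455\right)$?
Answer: $-1212120$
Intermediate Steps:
$z = 0$ ($z = 2 + \frac{4 \frac{-1 + 4}{1 - 4} \cdot 1}{2} = 2 + \frac{4 \frac{3}{-3} \cdot 1}{2} = 2 + \frac{4 \cdot 3 \left(- \frac{1}{3}\right) 1}{2} = 2 + \frac{4 \left(-1\right) 1}{2} = 2 + \frac{\left(-4\right) 1}{2} = 2 + \frac{1}{2} \left(-4\right) = 2 - 2 = 0$)
$L{\left(N \right)} = 2 N \left(1 + N\right)$ ($L{\left(N \right)} = \left(1 + N\right) 2 N = 2 N \left(1 + N\right)$)
$L{\left(\left(-3 + f{\left(z \right)}\right)^{2} \right)} \left(-455\right) = 2 \left(-3 - 3\right)^{2} \left(1 + \left(-3 - 3\right)^{2}\right) \left(-455\right) = 2 \left(-6\right)^{2} \left(1 + \left(-6\right)^{2}\right) \left(-455\right) = 2 \cdot 36 \left(1 + 36\right) \left(-455\right) = 2 \cdot 36 \cdot 37 \left(-455\right) = 2664 \left(-455\right) = -1212120$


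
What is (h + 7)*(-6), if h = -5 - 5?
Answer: 18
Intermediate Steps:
h = -10
(h + 7)*(-6) = (-10 + 7)*(-6) = -3*(-6) = 18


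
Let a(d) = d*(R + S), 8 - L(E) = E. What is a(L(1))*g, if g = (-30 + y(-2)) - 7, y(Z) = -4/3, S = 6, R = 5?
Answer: -8855/3 ≈ -2951.7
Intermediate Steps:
L(E) = 8 - E
y(Z) = -4/3 (y(Z) = -4*⅓ = -4/3)
a(d) = 11*d (a(d) = d*(5 + 6) = d*11 = 11*d)
g = -115/3 (g = (-30 - 4/3) - 7 = -94/3 - 7 = -115/3 ≈ -38.333)
a(L(1))*g = (11*(8 - 1*1))*(-115/3) = (11*(8 - 1))*(-115/3) = (11*7)*(-115/3) = 77*(-115/3) = -8855/3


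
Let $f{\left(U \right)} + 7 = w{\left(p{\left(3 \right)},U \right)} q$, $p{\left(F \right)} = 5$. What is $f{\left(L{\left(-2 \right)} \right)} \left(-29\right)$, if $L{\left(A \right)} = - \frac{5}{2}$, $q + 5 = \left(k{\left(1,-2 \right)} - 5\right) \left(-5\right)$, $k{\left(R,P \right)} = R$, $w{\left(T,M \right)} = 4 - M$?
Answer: $- \frac{5249}{2} \approx -2624.5$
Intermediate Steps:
$q = 15$ ($q = -5 + \left(1 - 5\right) \left(-5\right) = -5 - -20 = -5 + 20 = 15$)
$L{\left(A \right)} = - \frac{5}{2}$ ($L{\left(A \right)} = \left(-5\right) \frac{1}{2} = - \frac{5}{2}$)
$f{\left(U \right)} = 53 - 15 U$ ($f{\left(U \right)} = -7 + \left(4 - U\right) 15 = -7 - \left(-60 + 15 U\right) = 53 - 15 U$)
$f{\left(L{\left(-2 \right)} \right)} \left(-29\right) = \left(53 - - \frac{75}{2}\right) \left(-29\right) = \left(53 + \frac{75}{2}\right) \left(-29\right) = \frac{181}{2} \left(-29\right) = - \frac{5249}{2}$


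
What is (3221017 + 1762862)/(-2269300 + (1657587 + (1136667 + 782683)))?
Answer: 1661293/435879 ≈ 3.8114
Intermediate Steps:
(3221017 + 1762862)/(-2269300 + (1657587 + (1136667 + 782683))) = 4983879/(-2269300 + (1657587 + 1919350)) = 4983879/(-2269300 + 3576937) = 4983879/1307637 = 4983879*(1/1307637) = 1661293/435879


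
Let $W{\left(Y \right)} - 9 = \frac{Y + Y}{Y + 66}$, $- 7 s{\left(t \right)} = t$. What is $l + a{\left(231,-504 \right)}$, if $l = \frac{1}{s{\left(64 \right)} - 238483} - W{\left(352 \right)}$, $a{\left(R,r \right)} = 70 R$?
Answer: $\frac{512564689882}{31719455} \approx 16159.0$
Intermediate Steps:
$s{\left(t \right)} = - \frac{t}{7}$
$W{\left(Y \right)} = 9 + \frac{2 Y}{66 + Y}$ ($W{\left(Y \right)} = 9 + \frac{Y + Y}{Y + 66} = 9 + \frac{2 Y}{66 + Y}$)
$l = - \frac{338897468}{31719455}$ ($l = \frac{1}{\left(- \frac{1}{7}\right) 64 - 238483} - \frac{11 \left(54 + 352\right)}{66 + 352} = \frac{1}{- \frac{64}{7} - 238483} - 11 \cdot \frac{1}{418} \cdot 406 = \frac{1}{- \frac{1669445}{7}} - 11 \cdot \frac{1}{418} \cdot 406 = - \frac{7}{1669445} - \frac{203}{19} = - \frac{338897468}{31719455} \approx -10.684$)
$l + a{\left(231,-504 \right)} = - \frac{338897468}{31719455} + 70 \cdot 231 = - \frac{338897468}{31719455} + 16170 = \frac{512564689882}{31719455}$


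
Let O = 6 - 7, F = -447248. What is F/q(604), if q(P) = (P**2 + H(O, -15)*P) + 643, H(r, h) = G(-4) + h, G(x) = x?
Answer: -447248/353983 ≈ -1.2635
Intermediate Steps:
O = -1
H(r, h) = -4 + h
q(P) = 643 + P**2 - 19*P (q(P) = (P**2 + (-4 - 15)*P) + 643 = (P**2 - 19*P) + 643 = 643 + P**2 - 19*P)
F/q(604) = -447248/(643 + 604**2 - 19*604) = -447248/(643 + 364816 - 11476) = -447248/353983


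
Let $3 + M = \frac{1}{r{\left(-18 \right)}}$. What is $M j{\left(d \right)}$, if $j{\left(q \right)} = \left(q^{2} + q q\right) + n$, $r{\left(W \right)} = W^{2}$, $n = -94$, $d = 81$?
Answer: $- \frac{3162547}{81} \approx -39044.0$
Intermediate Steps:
$j{\left(q \right)} = -94 + 2 q^{2}$ ($j{\left(q \right)} = \left(q^{2} + q q\right) - 94 = \left(q^{2} + q^{2}\right) - 94 = 2 q^{2} - 94 = -94 + 2 q^{2}$)
$M = - \frac{971}{324}$ ($M = -3 + \frac{1}{\left(-18\right)^{2}} = -3 + \frac{1}{324} = - \frac{971}{324} \approx -2.9969$)
$M j{\left(d \right)} = - \frac{971 \left(-94 + 2 \cdot 81^{2}\right)}{324} = - \frac{971 \left(-94 + 2 \cdot 6561\right)}{324} = - \frac{971 \left(-94 + 13122\right)}{324} = \left(- \frac{971}{324}\right) 13028 = - \frac{3162547}{81}$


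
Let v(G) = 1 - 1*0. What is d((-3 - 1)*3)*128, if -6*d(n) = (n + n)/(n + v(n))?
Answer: -512/11 ≈ -46.545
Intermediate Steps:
v(G) = 1 (v(G) = 1 + 0 = 1)
d(n) = -n/(3*(1 + n)) (d(n) = -(n + n)/(6*(n + 1)) = -2*n/(6*(1 + n)) = -n/(3*(1 + n)))
d((-3 - 1)*3)*128 = -(-3 - 1)*3/(3 + 3*((-3 - 1)*3))*128 = -(-4*3)/(3 + 3*(-4*3))*128 = -1*(-12)/(3 + 3*(-12))*128 = -1*(-12)/(3 - 36)*128 = -1*(-12)/(-33)*128 = -1*(-12)*(-1/33)*128 = -4/11*128 = -512/11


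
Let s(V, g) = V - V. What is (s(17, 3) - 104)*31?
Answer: -3224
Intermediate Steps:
s(V, g) = 0
(s(17, 3) - 104)*31 = (0 - 104)*31 = -104*31 = -3224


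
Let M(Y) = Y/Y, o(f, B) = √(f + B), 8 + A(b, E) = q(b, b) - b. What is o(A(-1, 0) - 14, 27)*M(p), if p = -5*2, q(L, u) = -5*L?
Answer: √11 ≈ 3.3166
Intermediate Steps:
A(b, E) = -8 - 6*b (A(b, E) = -8 + (-5*b - b) = -8 - 6*b)
o(f, B) = √(B + f)
p = -10
M(Y) = 1
o(A(-1, 0) - 14, 27)*M(p) = √(27 + ((-8 - 6*(-1)) - 14))*1 = √(27 + ((-8 + 6) - 14))*1 = √(27 + (-2 - 14))*1 = √(27 - 16)*1 = √11*1 = √11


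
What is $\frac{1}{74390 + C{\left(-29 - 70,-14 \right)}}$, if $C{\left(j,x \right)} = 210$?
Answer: $\frac{1}{74600} \approx 1.3405 \cdot 10^{-5}$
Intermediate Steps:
$\frac{1}{74390 + C{\left(-29 - 70,-14 \right)}} = \frac{1}{74390 + 210} = \frac{1}{74600}$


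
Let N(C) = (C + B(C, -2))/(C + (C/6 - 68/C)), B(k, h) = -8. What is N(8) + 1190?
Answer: 1190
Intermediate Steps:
N(C) = (-8 + C)/(-68/C + 7*C/6) (N(C) = (C - 8)/(C + (C/6 - 68/C)) = (-8 + C)/(C + (C*(1/6) - 68/C)) = (-8 + C)/(C + (C/6 - 68/C)) = (-8 + C)/(C + (-68/C + C/6)) = (-8 + C)/(-68/C + 7*C/6))
N(8) + 1190 = 6*8*(-8 + 8)/(-408 + 7*8**2) + 1190 = 6*8*0/(-408 + 7*64) + 1190 = 6*8*0/(-408 + 448) + 1190 = 6*8*0/40 + 1190 = 6*8*(1/40)*0 + 1190 = 0 + 1190 = 1190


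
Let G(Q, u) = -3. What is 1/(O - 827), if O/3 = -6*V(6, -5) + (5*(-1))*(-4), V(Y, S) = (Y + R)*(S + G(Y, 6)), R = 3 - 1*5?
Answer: -1/191 ≈ -0.0052356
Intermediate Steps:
R = -2 (R = 3 - 5 = -2)
V(Y, S) = (-3 + S)*(-2 + Y) (V(Y, S) = (Y - 2)*(S - 3) = (-2 + Y)*(-3 + S) = (-3 + S)*(-2 + Y))
O = 636 (O = 3*(-6*(6 - 3*6 - 2*(-5) - 5*6) + (5*(-1))*(-4)) = 3*(-6*(6 - 18 + 10 - 30) - 5*(-4)) = 3*(-6*(-32) + 20) = 3*(192 + 20) = 3*212 = 636)
1/(O - 827) = 1/(636 - 827) = 1/(-191) = -1/191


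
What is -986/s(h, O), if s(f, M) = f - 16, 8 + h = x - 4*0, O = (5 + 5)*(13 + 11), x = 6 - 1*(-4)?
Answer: 493/7 ≈ 70.429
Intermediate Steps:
x = 10 (x = 6 + 4 = 10)
O = 240 (O = 10*24 = 240)
h = 2 (h = -8 + (10 - 4*0) = -8 + (10 + 0) = -8 + 10 = 2)
s(f, M) = -16 + f
-986/s(h, O) = -986/(-16 + 2) = -986/(-14) = -986*(-1/14) = 493/7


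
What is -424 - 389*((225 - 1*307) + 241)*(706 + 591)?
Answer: -80221171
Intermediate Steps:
-424 - 389*((225 - 1*307) + 241)*(706 + 591) = -424 - 389*((225 - 307) + 241)*1297 = -424 - 389*(-82 + 241)*1297 = -424 - 61851*1297 = -424 - 389*206223 = -424 - 80220747 = -80221171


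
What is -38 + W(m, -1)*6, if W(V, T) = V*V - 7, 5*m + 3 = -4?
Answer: -1706/25 ≈ -68.240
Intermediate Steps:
m = -7/5 (m = -3/5 + (1/5)*(-4) = -3/5 - 4/5 = -7/5 ≈ -1.4000)
W(V, T) = -7 + V**2 (W(V, T) = V**2 - 7 = -7 + V**2)
-38 + W(m, -1)*6 = -38 + (-7 + (-7/5)**2)*6 = -38 + (-7 + 49/25)*6 = -38 - 126/25*6 = -38 - 756/25 = -1706/25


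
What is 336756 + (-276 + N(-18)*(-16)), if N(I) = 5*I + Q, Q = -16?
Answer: 338176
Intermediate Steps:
N(I) = -16 + 5*I (N(I) = 5*I - 16 = -16 + 5*I)
336756 + (-276 + N(-18)*(-16)) = 336756 + (-276 + (-16 + 5*(-18))*(-16)) = 336756 + (-276 + (-16 - 90)*(-16)) = 336756 + (-276 - 106*(-16)) = 336756 + (-276 + 1696) = 336756 + 1420 = 338176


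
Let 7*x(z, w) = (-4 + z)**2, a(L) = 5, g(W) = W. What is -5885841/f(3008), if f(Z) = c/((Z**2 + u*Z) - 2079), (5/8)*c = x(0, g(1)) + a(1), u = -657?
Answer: -485465176082705/136 ≈ -3.5696e+12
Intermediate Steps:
x(z, w) = (-4 + z)**2/7
c = 408/35 (c = 8*((-4 + 0)**2/7 + 5)/5 = 8*((1/7)*(-4)**2 + 5)/5 = 8*((1/7)*16 + 5)/5 = 8*(16/7 + 5)/5 = (8/5)*(51/7) = 408/35 ≈ 11.657)
f(Z) = 408/(35*(-2079 + Z**2 - 657*Z)) (f(Z) = 408/(35*((Z**2 - 657*Z) - 2079)) = 408/(35*(-2079 + Z**2 - 657*Z)))
-5885841/f(3008) = -5885841/(408/(35*(-2079 + 3008**2 - 657*3008))) = -5885841/(408/(35*(-2079 + 9048064 - 1976256))) = -5885841/((408/35)/7069729) = -5885841/((408/35)*(1/7069729)) = -5885841/408/247440515 = -5885841*247440515/408 = -485465176082705/136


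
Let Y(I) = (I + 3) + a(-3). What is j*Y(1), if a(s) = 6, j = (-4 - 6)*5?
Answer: -500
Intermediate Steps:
j = -50 (j = -10*5 = -50)
Y(I) = 9 + I (Y(I) = (I + 3) + 6 = (3 + I) + 6 = 9 + I)
j*Y(1) = -50*(9 + 1) = -50*10 = -500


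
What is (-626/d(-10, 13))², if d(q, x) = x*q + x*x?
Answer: 391876/1521 ≈ 257.64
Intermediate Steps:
d(q, x) = x² + q*x (d(q, x) = q*x + x² = x² + q*x)
(-626/d(-10, 13))² = (-626*1/(13*(-10 + 13)))² = (-626/(13*3))² = (-626/39)² = 391876/1521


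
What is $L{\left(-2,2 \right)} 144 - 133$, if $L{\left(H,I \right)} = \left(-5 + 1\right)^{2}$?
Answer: $2171$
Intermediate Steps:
$L{\left(H,I \right)} = 16$ ($L{\left(H,I \right)} = \left(-4\right)^{2} = 16$)
$L{\left(-2,2 \right)} 144 - 133 = 16 \cdot 144 - 133 = 2304 - 133 = 2171$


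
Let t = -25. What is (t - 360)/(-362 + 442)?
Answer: -77/16 ≈ -4.8125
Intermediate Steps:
(t - 360)/(-362 + 442) = (-25 - 360)/(-362 + 442) = -385/80 = -385*1/80 = -77/16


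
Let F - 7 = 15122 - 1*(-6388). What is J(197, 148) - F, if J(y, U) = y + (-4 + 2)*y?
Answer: -21714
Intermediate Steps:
F = 21517 (F = 7 + (15122 - 1*(-6388)) = 7 + (15122 + 6388) = 7 + 21510 = 21517)
J(y, U) = -y (J(y, U) = y - 2*y = -y)
J(197, 148) - F = -1*197 - 1*21517 = -197 - 21517 = -21714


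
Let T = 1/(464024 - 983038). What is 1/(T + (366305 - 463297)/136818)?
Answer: -35505228726/25170171353 ≈ -1.4106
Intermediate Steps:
T = -1/519014 (T = 1/(-519014) = -1/519014 ≈ -1.9267e-6)
1/(T + (366305 - 463297)/136818) = 1/(-1/519014 + (366305 - 463297)/136818) = 1/(-1/519014 - 96992*1/136818) = 1/(-1/519014 - 48496/68409) = 1/(-25170171353/35505228726) = -35505228726/25170171353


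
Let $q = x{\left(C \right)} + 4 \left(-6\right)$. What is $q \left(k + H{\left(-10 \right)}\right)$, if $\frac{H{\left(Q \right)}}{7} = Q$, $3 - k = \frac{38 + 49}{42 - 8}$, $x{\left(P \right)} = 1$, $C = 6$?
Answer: $\frac{54395}{34} \approx 1599.9$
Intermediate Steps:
$k = \frac{15}{34}$ ($k = 3 - \frac{38 + 49}{42 - 8} = 3 - \frac{87}{34} = \frac{15}{34} \approx 0.44118$)
$H{\left(Q \right)} = 7 Q$
$q = -23$ ($q = 1 + 4 \left(-6\right) = 1 - 24 = -23$)
$q \left(k + H{\left(-10 \right)}\right) = - 23 \left(\frac{15}{34} + 7 \left(-10\right)\right) = - 23 \left(\frac{15}{34} - 70\right) = \left(-23\right) \left(- \frac{2365}{34}\right) = \frac{54395}{34}$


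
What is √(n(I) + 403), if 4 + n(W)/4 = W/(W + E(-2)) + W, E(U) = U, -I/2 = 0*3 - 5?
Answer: 12*√3 ≈ 20.785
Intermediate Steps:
I = 10 (I = -2*(0*3 - 5) = -2*(0 - 5) = -2*(-5) = 10)
n(W) = -16 + 4*W + 4*W/(-2 + W) (n(W) = -16 + 4*(W/(W - 2) + W) = -16 + 4*(W/(-2 + W) + W) = -16 + 4*(W + W/(-2 + W)) = -16 + (4*W + 4*W/(-2 + W)) = -16 + 4*W + 4*W/(-2 + W))
√(n(I) + 403) = √(4*(8 + 10² - 5*10)/(-2 + 10) + 403) = √(4*(8 + 100 - 50)/8 + 403) = √(4*(⅛)*58 + 403) = √(29 + 403) = √432 = 12*√3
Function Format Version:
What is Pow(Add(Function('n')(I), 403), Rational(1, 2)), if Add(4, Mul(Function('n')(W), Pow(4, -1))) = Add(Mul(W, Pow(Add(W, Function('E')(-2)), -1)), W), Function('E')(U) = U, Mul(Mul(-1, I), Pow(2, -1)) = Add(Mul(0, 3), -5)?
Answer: Mul(12, Pow(3, Rational(1, 2))) ≈ 20.785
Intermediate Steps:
I = 10 (I = Mul(-2, Add(Mul(0, 3), -5)) = Mul(-2, Add(0, -5)) = Mul(-2, -5) = 10)
Function('n')(W) = Add(-16, Mul(4, W), Mul(4, W, Pow(Add(-2, W), -1))) (Function('n')(W) = Add(-16, Mul(4, Add(Mul(W, Pow(Add(W, -2), -1)), W))) = Add(-16, Mul(4, Add(Mul(W, Pow(Add(-2, W), -1)), W))) = Add(-16, Mul(4, Add(W, Mul(W, Pow(Add(-2, W), -1))))) = Add(-16, Add(Mul(4, W), Mul(4, W, Pow(Add(-2, W), -1)))) = Add(-16, Mul(4, W), Mul(4, W, Pow(Add(-2, W), -1))))
Pow(Add(Function('n')(I), 403), Rational(1, 2)) = Pow(Add(Mul(4, Pow(Add(-2, 10), -1), Add(8, Pow(10, 2), Mul(-5, 10))), 403), Rational(1, 2)) = Pow(Add(Mul(4, Pow(8, -1), Add(8, 100, -50)), 403), Rational(1, 2)) = Pow(Add(Mul(4, Rational(1, 8), 58), 403), Rational(1, 2)) = Pow(Add(29, 403), Rational(1, 2)) = Pow(432, Rational(1, 2)) = Mul(12, Pow(3, Rational(1, 2)))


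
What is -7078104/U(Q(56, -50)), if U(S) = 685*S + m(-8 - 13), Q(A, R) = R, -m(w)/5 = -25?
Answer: 2359368/11375 ≈ 207.42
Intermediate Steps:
m(w) = 125 (m(w) = -5*(-25) = 125)
U(S) = 125 + 685*S (U(S) = 685*S + 125 = 125 + 685*S)
-7078104/U(Q(56, -50)) = -7078104/(125 + 685*(-50)) = -7078104/(125 - 34250) = -7078104/(-34125) = -7078104*(-1/34125) = 2359368/11375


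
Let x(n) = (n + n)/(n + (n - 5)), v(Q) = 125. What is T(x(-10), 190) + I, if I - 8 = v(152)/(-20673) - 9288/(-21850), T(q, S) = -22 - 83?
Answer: -21813055138/225852525 ≈ -96.581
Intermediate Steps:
x(n) = 2*n/(-5 + 2*n) (x(n) = (2*n)/(n + (-5 + n)) = (2*n)/(-5 + 2*n) = 2*n/(-5 + 2*n))
T(q, S) = -105
I = 1901459987/225852525 (I = 8 + (125/(-20673) - 9288/(-21850)) = 8 + (125*(-1/20673) - 9288*(-1/21850)) = 8 + (-125/20673 + 4644/10925) = 8 + 94639787/225852525 = 1901459987/225852525 ≈ 8.4190)
T(x(-10), 190) + I = -105 + 1901459987/225852525 = -21813055138/225852525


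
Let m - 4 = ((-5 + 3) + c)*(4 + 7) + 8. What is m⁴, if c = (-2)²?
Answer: 1336336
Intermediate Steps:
c = 4
m = 34 (m = 4 + (((-5 + 3) + 4)*(4 + 7) + 8) = 4 + ((-2 + 4)*11 + 8) = 4 + (2*11 + 8) = 4 + (22 + 8) = 4 + 30 = 34)
m⁴ = 34⁴ = 1336336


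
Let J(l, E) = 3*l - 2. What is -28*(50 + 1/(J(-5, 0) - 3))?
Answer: -6993/5 ≈ -1398.6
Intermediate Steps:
J(l, E) = -2 + 3*l
-28*(50 + 1/(J(-5, 0) - 3)) = -28*(50 + 1/((-2 + 3*(-5)) - 3)) = -28*(50 + 1/((-2 - 15) - 3)) = -28*(50 + 1/(-17 - 3)) = -28*(50 + 1/(-20)) = -28*(50 - 1/20) = -28*999/20 = -6993/5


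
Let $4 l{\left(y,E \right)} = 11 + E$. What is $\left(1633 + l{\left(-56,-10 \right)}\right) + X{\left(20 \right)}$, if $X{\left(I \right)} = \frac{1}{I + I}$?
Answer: $\frac{65331}{40} \approx 1633.3$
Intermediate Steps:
$l{\left(y,E \right)} = \frac{11}{4} + \frac{E}{4}$ ($l{\left(y,E \right)} = \frac{11 + E}{4} = \frac{11}{4} + \frac{E}{4}$)
$X{\left(I \right)} = \frac{1}{2 I}$
$\left(1633 + l{\left(-56,-10 \right)}\right) + X{\left(20 \right)} = \left(1633 + \left(\frac{11}{4} + \frac{1}{4} \left(-10\right)\right)\right) + \frac{1}{2 \cdot 20} = \left(1633 + \left(\frac{11}{4} - \frac{5}{2}\right)\right) + \frac{1}{2} \cdot \frac{1}{20} = \left(1633 + \frac{1}{4}\right) + \frac{1}{40} = \frac{6533}{4} + \frac{1}{40} = \frac{65331}{40}$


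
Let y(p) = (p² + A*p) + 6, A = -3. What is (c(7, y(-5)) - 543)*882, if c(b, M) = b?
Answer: -472752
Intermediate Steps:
y(p) = 6 + p² - 3*p (y(p) = (p² - 3*p) + 6 = 6 + p² - 3*p)
(c(7, y(-5)) - 543)*882 = (7 - 543)*882 = -536*882 = -472752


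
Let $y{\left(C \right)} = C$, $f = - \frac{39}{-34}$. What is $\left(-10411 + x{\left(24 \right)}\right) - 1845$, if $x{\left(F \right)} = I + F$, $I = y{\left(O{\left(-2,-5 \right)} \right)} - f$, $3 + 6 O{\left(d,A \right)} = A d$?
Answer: $- \frac{623831}{51} \approx -12232.0$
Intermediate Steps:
$O{\left(d,A \right)} = - \frac{1}{2} + \frac{A d}{6}$
$f = \frac{39}{34}$ ($f = \left(-39\right) \left(- \frac{1}{34}\right) = \frac{39}{34} \approx 1.1471$)
$I = \frac{1}{51}$ ($I = \left(- \frac{1}{2} + \frac{1}{6} \left(-5\right) \left(-2\right)\right) - \frac{39}{34} = \left(- \frac{1}{2} + \frac{5}{3}\right) - \frac{39}{34} = \frac{7}{6} - \frac{39}{34} = \frac{1}{51} \approx 0.019608$)
$x{\left(F \right)} = \frac{1}{51} + F$
$\left(-10411 + x{\left(24 \right)}\right) - 1845 = \left(-10411 + \left(\frac{1}{51} + 24\right)\right) - 1845 = \left(-10411 + \frac{1225}{51}\right) - 1845 = - \frac{529736}{51} - 1845 = - \frac{623831}{51}$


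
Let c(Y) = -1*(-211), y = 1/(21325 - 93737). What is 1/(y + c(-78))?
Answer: 72412/15278931 ≈ 0.0047393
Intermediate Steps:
y = -1/72412 (y = 1/(-72412) = -1/72412 ≈ -1.3810e-5)
c(Y) = 211
1/(y + c(-78)) = 1/(-1/72412 + 211) = 1/(15278931/72412) = 72412/15278931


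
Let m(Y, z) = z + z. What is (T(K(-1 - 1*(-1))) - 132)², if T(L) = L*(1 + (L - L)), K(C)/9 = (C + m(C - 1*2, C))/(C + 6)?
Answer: 17424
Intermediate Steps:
m(Y, z) = 2*z
K(C) = 27*C/(6 + C) (K(C) = 9*((C + 2*C)/(C + 6)) = 9*((3*C)/(6 + C)) = 9*(3*C/(6 + C)) = 27*C/(6 + C))
T(L) = L (T(L) = L*(1 + 0) = L*1 = L)
(T(K(-1 - 1*(-1))) - 132)² = (27*(-1 - 1*(-1))/(6 + (-1 - 1*(-1))) - 132)² = (27*(-1 + 1)/(6 + (-1 + 1)) - 132)² = (27*0/(6 + 0) - 132)² = (27*0/6 - 132)² = (27*0*(⅙) - 132)² = (0 - 132)² = (-132)² = 17424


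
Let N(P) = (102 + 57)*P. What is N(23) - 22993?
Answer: -19336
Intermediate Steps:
N(P) = 159*P
N(23) - 22993 = 159*23 - 22993 = 3657 - 22993 = -19336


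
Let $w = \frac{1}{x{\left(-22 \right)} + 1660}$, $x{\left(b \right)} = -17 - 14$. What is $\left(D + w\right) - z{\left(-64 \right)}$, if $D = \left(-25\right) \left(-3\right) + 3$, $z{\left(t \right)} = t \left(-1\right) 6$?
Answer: $- \frac{498473}{1629} \approx -306.0$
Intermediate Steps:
$x{\left(b \right)} = -31$
$z{\left(t \right)} = - 6 t$ ($z{\left(t \right)} = - t 6 = - 6 t$)
$w = \frac{1}{1629}$ ($w = \frac{1}{-31 + 1660} = \frac{1}{1629} \approx 0.00061387$)
$D = 78$ ($D = 75 + 3 = 78$)
$\left(D + w\right) - z{\left(-64 \right)} = \left(78 + \frac{1}{1629}\right) - \left(-6\right) \left(-64\right) = \frac{127063}{1629} - 384 = - \frac{498473}{1629}$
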